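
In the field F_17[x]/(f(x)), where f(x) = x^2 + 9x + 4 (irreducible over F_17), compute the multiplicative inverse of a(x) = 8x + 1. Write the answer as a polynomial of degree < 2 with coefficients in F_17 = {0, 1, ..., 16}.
a(x)^(-1) ≡ 4x + 10 (mod f(x))

Since f is irreducible over F_17, F_17[x]/(f) is a field and a(x) ≠ 0 has an inverse. Apply the extended Euclidean algorithm to f(x) and a(x) in F_17[x]: f(x) = (15x + 12)·a(x) + (9). The last nonzero remainder is the constant 9 = gcd(f, a) in F_17. Back-substituting through the division chain expresses 9 = s(x)·a(x) + t(x)·f(x) with s(x) ≡ 2x + 5 (mod f), so (2x + 5)·a(x) ≡ 9 (mod f). Multiplying by 9^(-1) ≡ 2 in F_17 gives a(x)^(-1) ≡ 2·(2x + 5) ≡ 4x + 10 (mod f). Check: (8x + 1)·(4x + 10) = 15x^2 + 16x + 10 ≡ 1 (mod x^2 + 9x + 4).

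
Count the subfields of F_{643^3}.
F_{643^3} has 2 subfields

The subfields of F_{p^n} are exactly the fields F_{p^d} for d | n (each is the fixed field of the unique index-d subgroup of Gal(F_{p^n}/F_p) ≅ Z/nZ). The divisors of n = 3 are {1, 3}, giving 2 subfields: F_{643^1}, F_{643^3}.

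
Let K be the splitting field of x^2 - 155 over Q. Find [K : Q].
[K : Q] = 2

f(x) = x^2 - 155 factors as (x - √155)(x + √155). The splitting field is K = Q(√155). Since 155 is squarefree and > 1, it is not a perfect square, so x^2 - 155 is irreducible over Q and [Q(√155) : Q] = 2. Hence [K : Q] = 2.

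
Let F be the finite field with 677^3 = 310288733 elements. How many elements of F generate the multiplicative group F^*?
There are φ(310288732) = 143209872 primitive elements

F_q^* is cyclic of order q - 1 = 310288732. A cyclic group of order m has exactly φ(m) generators. Here m = 310288732 = 2^2 · 13^2 · 459007, so the number of primitive elements is φ(310288732) = 143209872.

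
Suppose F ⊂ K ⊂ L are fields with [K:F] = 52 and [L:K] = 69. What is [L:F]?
[L:F] = 3588

The tower law says that for any tower of field extensions F ⊂ K ⊂ L with finite degrees, [L:F] = [L:K] · [K:F]. Here this gives [L:F] = 69 · 52 = 3588.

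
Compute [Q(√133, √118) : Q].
[Q(√133, √118) : Q] = 4

[Q(√133):Q] = 2 (min poly x^2 - 133, irreducible since 133 is squarefree > 1). For the top step, suppose √118 ∈ Q(√133), say √118 = c + d√133 with c, d ∈ Q. Squaring: 118 = c^2 + 133d^2 + 2cd√133. Since √133 ∉ Q this forces 2cd = 0. If d = 0 then √118 = c ∈ Q, contradicting 118 squarefree > 1. If c = 0 then 118 = 133d^2, so 133·118 = (133d)^2 is a perfect square in Q — but 133·118 = 15694 is not a perfect square (since 133 and 118 are distinct squarefree integers). Contradiction. Hence √118 ∉ Q(√133), so x^2 - 118 stays irreducible over Q(√133) and [Q(√133, √118) : Q(√133)] = 2. By the tower law, [Q(√133, √118) : Q] = 2 · 2 = 4.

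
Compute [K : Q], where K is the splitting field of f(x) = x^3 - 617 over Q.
[K : Q] = 6

The roots of x^3 - 617 are ∛617, ω∛617, ω^2∛617 where ω = e^(2πi/3) is a primitive cube root of unity, so K = Q(∛617, ω). Now [Q(∛617):Q] = 3 (since 617 is not a perfect cube, x^3 - 617 is irreducible) and [Q(ω):Q] = 2. Both 2 and 3 divide [K:Q], and [K:Q] ≤ 3·2 = 6, so [K:Q] = 6. (Equivalently: Q(∛617) ⊂ R but ω ∉ R, so [K : Q(∛617)] = 2.)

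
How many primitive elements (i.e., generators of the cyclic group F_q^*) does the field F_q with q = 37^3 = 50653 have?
There are φ(50652) = 14256 primitive elements

F_q^* is cyclic of order q - 1 = 50652. A cyclic group of order m has exactly φ(m) generators. Here m = 50652 = 2^2 · 3^3 · 7 · 67, so the number of primitive elements is φ(50652) = 14256.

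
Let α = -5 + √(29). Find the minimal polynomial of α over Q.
m_α(x) = x^2 + 10x - 4

From α + 5 = √(29), squaring gives (α + 5)^2 = 29, i.e. α^2 + 10α + 25 = 29, so α^2 + 10α - 4 = 0. The discriminant of x^2 + 10x - 4 is (10)^2 - 4·(-4) = 100 + 16 = 116, and 4·(29) is not a perfect square in Q since 29 is squarefree and ≠ 1. Hence x^2 + 10x - 4 is irreducible over Q and is the minimal polynomial of α.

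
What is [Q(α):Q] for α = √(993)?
[Q(α):Q] = 2

[Q(α):Q] equals the degree of the minimal polynomial of α. Here α^2 = 993 and x^2 - 993 is irreducible (d = 993 is squarefree, ≠ 1, hence not a square), so deg(m_α) = 2. Thus [Q(α):Q] = 2.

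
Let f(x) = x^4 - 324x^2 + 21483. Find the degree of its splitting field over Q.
[K : Q] = 4

Solving the quadratic in x^2: x^2 = (324 ± √(324^2 - 4·21483))/2 = (324 ± √19044)/2 = (324 ± 138)/2, giving x^2 = 231 or x^2 = 93. So f(x) = (x^2 - 231)(x^2 - 93) and the roots of f are ±√231, ±√93. Hence the splitting field is K = Q(√231, √93). Since 231 and 93 are distinct squarefree integers > 1, their product 21483 is not a perfect square, so √93 ∉ Q(√231). By the tower law [K:Q] = [Q(√231,√93):Q(√231)] · [Q(√231):Q] = 2 · 2 = 4.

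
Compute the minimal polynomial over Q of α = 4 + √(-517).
m_α(x) = x^2 - 8x + 533

From α - 4 = √(-517), squaring gives (α - 4)^2 = -517, i.e. α^2 - 8α + 16 = -517, so α^2 - 8α + 533 = 0. The discriminant of x^2 - 8x + 533 is (-8)^2 - 4·(533) = 64 - 2132 = -2068, and 4·(-517) is not a perfect square in Q since -517 is squarefree and ≠ 1. Hence x^2 - 8x + 533 is irreducible over Q and is the minimal polynomial of α.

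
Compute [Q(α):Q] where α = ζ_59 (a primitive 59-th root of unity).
[Q(α):Q] = 58

The minimal polynomial of ζ_59 over Q is the 59-th cyclotomic polynomial Φ_59(x), which is irreducible over Q and has degree φ(59) = 58. Hence [Q(α):Q] = φ(59) = 58.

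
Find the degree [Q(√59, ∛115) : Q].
[Q(√59, ∛115) : Q] = 6

Let L = Q(√59, ∛115). Since Q(√59) ⊂ L and [Q(√59):Q] = 2, the tower law gives 2 | [L:Q]. Likewise Q(∛115) ⊂ L with [Q(∛115):Q] = 3 (because 115 is not a perfect cube), so 3 | [L:Q]. As gcd(2,3) = 1, [L:Q] is divisible by 6. Conversely L is generated over Q by √59 and ∛115, so [L:Q] ≤ 2·3 = 6. Therefore [Q(√59, ∛115) : Q] = 6.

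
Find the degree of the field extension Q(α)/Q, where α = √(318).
[Q(α):Q] = 2

[Q(α):Q] equals the degree of the minimal polynomial of α. Here α^2 = 318 and x^2 - 318 is irreducible (d = 318 is squarefree, ≠ 1, hence not a square), so deg(m_α) = 2. Thus [Q(α):Q] = 2.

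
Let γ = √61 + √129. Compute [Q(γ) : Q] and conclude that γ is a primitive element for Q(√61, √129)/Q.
[Q(γ) : Q] = 4 (equivalently, Q(γ) = Q(√61, √129))

Obviously Q(γ) ⊆ Q(√61, √129), and [Q(√61, √129):Q] = 4 (since 61, 129 are distinct squarefree integers > 1 with 7869 not a perfect square). To show equality we compute the minimal polynomial of γ. From γ = √61 + √129: γ^2 = 61 + 2√(7869) + 129 = 190 + 2√(7869), so γ^2 - 190 = 2√(7869); squaring, (γ^2 - 190)^2 = 4·7869, i.e. γ^4 - 380γ^2 + 36100 - 31476 = 0, i.e. γ^4 - 380γ^2 + 4624 = 0. So γ is a root of x^4 - 380x^2 + 4624. This polynomial is irreducible over Q: it has no rational root (each ±√61 ± √129 is irrational), and any factorization into two quadratics over Q would force √(7869) ∈ Q (pairing opposite roots) or √61, √129 ∈ Q (other pairings), all impossible. Hence [Q(γ):Q] = 4 = [Q(√61, √129):Q], so Q(γ) = Q(√61, √129).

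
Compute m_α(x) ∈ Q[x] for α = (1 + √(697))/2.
m_α(x) = x^2 - x - 174

From 2α - 1 = √(697), squaring gives (2α - 1)^2 = 697, i.e. 4α^2 - 4α + 1 = 697, so α^2 - α + (1 - 697)/4 = 0. Since 697 ≡ 1 (mod 4), (1 - 697)/4 = -174 ∈ Z. The polynomial x^2 - x - 174 has discriminant 1 - 4·(-174) = 697, which is not a perfect square in Q (d = 697 is squarefree and ≠ 1), so x^2 - x - 174 is irreducible over Q. It is the minimal polynomial of α.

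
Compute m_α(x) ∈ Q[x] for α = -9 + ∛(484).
m_α(x) = x^3 + 27x^2 + 243x + 245

Set β = α + 9 = ∛(484), so β^3 = 484. Then (α + 9)^3 - 484 = 0, i.e. α is a root of g(x) = (x + 9)^3 - 484 = x^3 + 27x^2 + 243x + 245. Since g(x) = h(x + 9) where h(x) = x^3 - 484, and h is irreducible over Q (because 484 is not a perfect cube, so h has no rational root, and a monic cubic with no rational root is irreducible), g is also irreducible (irreducibility is preserved under the substitution x → x + 9). Hence m_α(x) = x^3 + 27x^2 + 243x + 245.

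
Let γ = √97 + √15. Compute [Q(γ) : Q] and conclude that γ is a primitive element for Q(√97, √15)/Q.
[Q(γ) : Q] = 4 (equivalently, Q(γ) = Q(√97, √15))

Obviously Q(γ) ⊆ Q(√97, √15), and [Q(√97, √15):Q] = 4 (since 97, 15 are distinct squarefree integers > 1 with 1455 not a perfect square). To show equality we compute the minimal polynomial of γ. From γ = √97 + √15: γ^2 = 97 + 2√(1455) + 15 = 112 + 2√(1455), so γ^2 - 112 = 2√(1455); squaring, (γ^2 - 112)^2 = 4·1455, i.e. γ^4 - 224γ^2 + 12544 - 5820 = 0, i.e. γ^4 - 224γ^2 + 6724 = 0. So γ is a root of x^4 - 224x^2 + 6724. This polynomial is irreducible over Q: it has no rational root (each ±√97 ± √15 is irrational), and any factorization into two quadratics over Q would force √(1455) ∈ Q (pairing opposite roots) or √97, √15 ∈ Q (other pairings), all impossible. Hence [Q(γ):Q] = 4 = [Q(√97, √15):Q], so Q(γ) = Q(√97, √15).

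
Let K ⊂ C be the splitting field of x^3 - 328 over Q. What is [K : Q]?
[K : Q] = 6

The roots of x^3 - 328 are ∛328, ω∛328, ω^2∛328 where ω = e^(2πi/3) is a primitive cube root of unity, so K = Q(∛328, ω). Now [Q(∛328):Q] = 3 (since 328 is not a perfect cube, x^3 - 328 is irreducible) and [Q(ω):Q] = 2. Both 2 and 3 divide [K:Q], and [K:Q] ≤ 3·2 = 6, so [K:Q] = 6. (Equivalently: Q(∛328) ⊂ R but ω ∉ R, so [K : Q(∛328)] = 2.)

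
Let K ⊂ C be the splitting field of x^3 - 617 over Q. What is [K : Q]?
[K : Q] = 6

The roots of x^3 - 617 are ∛617, ω∛617, ω^2∛617 where ω = e^(2πi/3) is a primitive cube root of unity, so K = Q(∛617, ω). Now [Q(∛617):Q] = 3 (since 617 is not a perfect cube, x^3 - 617 is irreducible) and [Q(ω):Q] = 2. Both 2 and 3 divide [K:Q], and [K:Q] ≤ 3·2 = 6, so [K:Q] = 6. (Equivalently: Q(∛617) ⊂ R but ω ∉ R, so [K : Q(∛617)] = 2.)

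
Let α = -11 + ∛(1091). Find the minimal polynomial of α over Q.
m_α(x) = x^3 + 33x^2 + 363x + 240

Set β = α + 11 = ∛(1091), so β^3 = 1091. Then (α + 11)^3 - 1091 = 0, i.e. α is a root of g(x) = (x + 11)^3 - 1091 = x^3 + 33x^2 + 363x + 240. Since g(x) = h(x + 11) where h(x) = x^3 - 1091, and h is irreducible over Q (because 1091 is not a perfect cube, so h has no rational root, and a monic cubic with no rational root is irreducible), g is also irreducible (irreducibility is preserved under the substitution x → x + 11). Hence m_α(x) = x^3 + 33x^2 + 363x + 240.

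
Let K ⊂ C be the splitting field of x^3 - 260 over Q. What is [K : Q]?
[K : Q] = 6

The roots of x^3 - 260 are ∛260, ω∛260, ω^2∛260 where ω = e^(2πi/3) is a primitive cube root of unity, so K = Q(∛260, ω). Now [Q(∛260):Q] = 3 (since 260 is not a perfect cube, x^3 - 260 is irreducible) and [Q(ω):Q] = 2. Both 2 and 3 divide [K:Q], and [K:Q] ≤ 3·2 = 6, so [K:Q] = 6. (Equivalently: Q(∛260) ⊂ R but ω ∉ R, so [K : Q(∛260)] = 2.)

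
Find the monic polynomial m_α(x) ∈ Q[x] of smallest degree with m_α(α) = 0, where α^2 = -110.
m_α(x) = x^2 + 110

α satisfies α^2 + 110 = 0, so x^2 + 110 annihilates α. Since d = -110 is squarefree and ≠ 1, it is not a perfect square in Q, so x^2 + 110 has no rational root and is therefore irreducible over Q (a degree-2 polynomial over a field is irreducible iff it has no root). Hence m_α(x) = x^2 + 110.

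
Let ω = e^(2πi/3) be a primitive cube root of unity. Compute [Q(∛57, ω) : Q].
[Q(∛57, ω) : Q] = 6

[Q(∛57):Q] = 3 (min poly x^3 - 57, irreducible since 57 is not a perfect cube). [Q(ω):Q] = 2 (min poly x^2 + x + 1). Since Q(∛57) ⊂ R and ω ∉ R, we have ω ∉ Q(∛57), so x^2 + x + 1 remains irreducible over Q(∛57) and [Q(∛57, ω) : Q(∛57)] = 2. By the tower law, [Q(∛57, ω) : Q] = 3 · 2 = 6. (In fact Q(∛57, ω) is the splitting field of x^3 - 57 over Q.)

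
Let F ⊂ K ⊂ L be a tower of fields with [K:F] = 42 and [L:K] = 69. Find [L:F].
[L:F] = 2898

The tower law says that for any tower of field extensions F ⊂ K ⊂ L with finite degrees, [L:F] = [L:K] · [K:F]. Here this gives [L:F] = 69 · 42 = 2898.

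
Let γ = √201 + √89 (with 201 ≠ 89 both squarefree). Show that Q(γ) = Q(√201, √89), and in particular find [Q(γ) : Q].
[Q(γ) : Q] = 4 (equivalently, Q(γ) = Q(√201, √89))

Obviously Q(γ) ⊆ Q(√201, √89), and [Q(√201, √89):Q] = 4 (since 201, 89 are distinct squarefree integers > 1 with 17889 not a perfect square). To show equality we compute the minimal polynomial of γ. From γ = √201 + √89: γ^2 = 201 + 2√(17889) + 89 = 290 + 2√(17889), so γ^2 - 290 = 2√(17889); squaring, (γ^2 - 290)^2 = 4·17889, i.e. γ^4 - 580γ^2 + 84100 - 71556 = 0, i.e. γ^4 - 580γ^2 + 12544 = 0. So γ is a root of x^4 - 580x^2 + 12544. This polynomial is irreducible over Q: it has no rational root (each ±√201 ± √89 is irrational), and any factorization into two quadratics over Q would force √(17889) ∈ Q (pairing opposite roots) or √201, √89 ∈ Q (other pairings), all impossible. Hence [Q(γ):Q] = 4 = [Q(√201, √89):Q], so Q(γ) = Q(√201, √89).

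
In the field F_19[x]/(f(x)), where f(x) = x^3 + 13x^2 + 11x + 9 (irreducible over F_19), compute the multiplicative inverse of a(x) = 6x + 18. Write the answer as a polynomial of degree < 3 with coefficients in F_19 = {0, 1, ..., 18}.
a(x)^(-1) ≡ 13x^2 + 16x (mod f(x))

Since f is irreducible over F_19, F_19[x]/(f) is a field and a(x) ≠ 0 has an inverse. Apply the extended Euclidean algorithm to f(x) and a(x) in F_19[x]: f(x) = (16x^2 + 8x)·a(x) + (9). The last nonzero remainder is the constant 9 = gcd(f, a) in F_19. Back-substituting through the division chain expresses 9 = s(x)·a(x) + t(x)·f(x) with s(x) ≡ 3x^2 + 11x (mod f), so (3x^2 + 11x)·a(x) ≡ 9 (mod f). Multiplying by 9^(-1) ≡ 17 in F_19 gives a(x)^(-1) ≡ 17·(3x^2 + 11x) ≡ 13x^2 + 16x (mod f). Check: (6x + 18)·(13x^2 + 16x) = 2x^3 + 7x^2 + 3x ≡ 1 (mod x^3 + 13x^2 + 11x + 9).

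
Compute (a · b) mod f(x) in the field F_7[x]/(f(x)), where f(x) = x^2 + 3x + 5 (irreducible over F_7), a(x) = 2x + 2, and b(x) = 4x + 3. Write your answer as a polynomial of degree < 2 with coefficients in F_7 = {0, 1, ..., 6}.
a · b ≡ 4x + 1 (mod f(x))

Multiply in F_7[x]: a(x)·b(x) = (2x + 2)·(4x + 3) = x^2 + 6. This has degree ≥ 2, so divide by f(x) over F_7: x^2 + 6 = (1)·(x^2 + 3x + 5) + (4x + 1). Hence a·b ≡ 4x + 1 (mod f). (F_7[x]/(f) is a field with 7^2 = 49 elements since f is irreducible of degree 2.)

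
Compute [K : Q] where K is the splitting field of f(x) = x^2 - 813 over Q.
[K : Q] = 2

f(x) = x^2 - 813 factors as (x - √813)(x + √813). The splitting field is K = Q(√813). Since 813 is squarefree and > 1, it is not a perfect square, so x^2 - 813 is irreducible over Q and [Q(√813) : Q] = 2. Hence [K : Q] = 2.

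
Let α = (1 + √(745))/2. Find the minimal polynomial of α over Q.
m_α(x) = x^2 - x - 186

From 2α - 1 = √(745), squaring gives (2α - 1)^2 = 745, i.e. 4α^2 - 4α + 1 = 745, so α^2 - α + (1 - 745)/4 = 0. Since 745 ≡ 1 (mod 4), (1 - 745)/4 = -186 ∈ Z. The polynomial x^2 - x - 186 has discriminant 1 - 4·(-186) = 745, which is not a perfect square in Q (d = 745 is squarefree and ≠ 1), so x^2 - x - 186 is irreducible over Q. It is the minimal polynomial of α.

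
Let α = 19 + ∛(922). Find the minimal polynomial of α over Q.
m_α(x) = x^3 - 57x^2 + 1083x - 7781

Set β = α - 19 = ∛(922), so β^3 = 922. Then (α - 19)^3 - 922 = 0, i.e. α is a root of g(x) = (x - 19)^3 - 922 = x^3 - 57x^2 + 1083x - 7781. Since g(x) = h(x - 19) where h(x) = x^3 - 922, and h is irreducible over Q (because 922 is not a perfect cube, so h has no rational root, and a monic cubic with no rational root is irreducible), g is also irreducible (irreducibility is preserved under the substitution x → x - 19). Hence m_α(x) = x^3 - 57x^2 + 1083x - 7781.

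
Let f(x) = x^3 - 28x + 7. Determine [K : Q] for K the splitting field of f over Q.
[K : Q] = 6

By the rational root test, any rational root of the monic integer polynomial f(x) = x^3 - 28x + 7 must be an integer dividing the constant term 7, i.e. one of ±{1, 7}. Evaluating: f(1) = -20, f(-1) = 34, f(7) = 154, f(-7) = -140; none is 0, so f has no rational root and is therefore irreducible over Q (a cubic with no linear factor over a field is irreducible). For an irreducible cubic, the Galois group is A_3 or S_3 according as the discriminant disc(f) = -4a^3 - 27b^2 = -4·(-28)^3 - 27·(7)^2 = 86485 is or is not a square in Q. Here disc(f) = 86485 is not a perfect square in Q, so the Galois group of f over Q is not contained in A_3 and must be all of S_3. The splitting field has degree |S_3| = 6 over Q, so [K : Q] = 6.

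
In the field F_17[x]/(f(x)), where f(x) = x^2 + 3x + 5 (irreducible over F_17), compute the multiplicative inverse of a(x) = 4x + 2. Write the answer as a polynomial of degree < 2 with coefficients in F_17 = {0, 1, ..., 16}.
a(x)^(-1) ≡ 9x + 14 (mod f(x))

Since f is irreducible over F_17, F_17[x]/(f) is a field and a(x) ≠ 0 has an inverse. Apply the extended Euclidean algorithm to f(x) and a(x) in F_17[x]: f(x) = (13x + 7)·a(x) + (8). The last nonzero remainder is the constant 8 = gcd(f, a) in F_17. Back-substituting through the division chain expresses 8 = s(x)·a(x) + t(x)·f(x) with s(x) ≡ 4x + 10 (mod f), so (4x + 10)·a(x) ≡ 8 (mod f). Multiplying by 8^(-1) ≡ 15 in F_17 gives a(x)^(-1) ≡ 15·(4x + 10) ≡ 9x + 14 (mod f). Check: (4x + 2)·(9x + 14) = 2x^2 + 6x + 11 ≡ 1 (mod x^2 + 3x + 5).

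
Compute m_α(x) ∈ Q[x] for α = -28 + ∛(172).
m_α(x) = x^3 + 84x^2 + 2352x + 21780

Set β = α + 28 = ∛(172), so β^3 = 172. Then (α + 28)^3 - 172 = 0, i.e. α is a root of g(x) = (x + 28)^3 - 172 = x^3 + 84x^2 + 2352x + 21780. Since g(x) = h(x + 28) where h(x) = x^3 - 172, and h is irreducible over Q (because 172 is not a perfect cube, so h has no rational root, and a monic cubic with no rational root is irreducible), g is also irreducible (irreducibility is preserved under the substitution x → x + 28). Hence m_α(x) = x^3 + 84x^2 + 2352x + 21780.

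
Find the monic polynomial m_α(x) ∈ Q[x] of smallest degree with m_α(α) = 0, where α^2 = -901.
m_α(x) = x^2 + 901

α satisfies α^2 + 901 = 0, so x^2 + 901 annihilates α. Since d = -901 is squarefree and ≠ 1, it is not a perfect square in Q, so x^2 + 901 has no rational root and is therefore irreducible over Q (a degree-2 polynomial over a field is irreducible iff it has no root). Hence m_α(x) = x^2 + 901.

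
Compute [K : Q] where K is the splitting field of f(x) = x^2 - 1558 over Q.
[K : Q] = 2

f(x) = x^2 - 1558 factors as (x - √1558)(x + √1558). The splitting field is K = Q(√1558). Since 1558 is squarefree and > 1, it is not a perfect square, so x^2 - 1558 is irreducible over Q and [Q(√1558) : Q] = 2. Hence [K : Q] = 2.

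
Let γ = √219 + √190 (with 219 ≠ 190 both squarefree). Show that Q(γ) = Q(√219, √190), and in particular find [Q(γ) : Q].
[Q(γ) : Q] = 4 (equivalently, Q(γ) = Q(√219, √190))

Obviously Q(γ) ⊆ Q(√219, √190), and [Q(√219, √190):Q] = 4 (since 219, 190 are distinct squarefree integers > 1 with 41610 not a perfect square). To show equality we compute the minimal polynomial of γ. From γ = √219 + √190: γ^2 = 219 + 2√(41610) + 190 = 409 + 2√(41610), so γ^2 - 409 = 2√(41610); squaring, (γ^2 - 409)^2 = 4·41610, i.e. γ^4 - 818γ^2 + 167281 - 166440 = 0, i.e. γ^4 - 818γ^2 + 841 = 0. So γ is a root of x^4 - 818x^2 + 841. This polynomial is irreducible over Q: it has no rational root (each ±√219 ± √190 is irrational), and any factorization into two quadratics over Q would force √(41610) ∈ Q (pairing opposite roots) or √219, √190 ∈ Q (other pairings), all impossible. Hence [Q(γ):Q] = 4 = [Q(√219, √190):Q], so Q(γ) = Q(√219, √190).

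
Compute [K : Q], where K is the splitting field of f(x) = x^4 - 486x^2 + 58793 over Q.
[K : Q] = 4

Solving the quadratic in x^2: x^2 = (486 ± √(486^2 - 4·58793))/2 = (486 ± √1024)/2 = (486 ± 32)/2, giving x^2 = 227 or x^2 = 259. So f(x) = (x^2 - 227)(x^2 - 259) and the roots of f are ±√227, ±√259. Hence the splitting field is K = Q(√227, √259). Since 227 and 259 are distinct squarefree integers > 1, their product 58793 is not a perfect square, so √259 ∉ Q(√227). By the tower law [K:Q] = [Q(√227,√259):Q(√227)] · [Q(√227):Q] = 2 · 2 = 4.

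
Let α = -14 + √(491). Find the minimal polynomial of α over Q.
m_α(x) = x^2 + 28x - 295

From α + 14 = √(491), squaring gives (α + 14)^2 = 491, i.e. α^2 + 28α + 196 = 491, so α^2 + 28α - 295 = 0. The discriminant of x^2 + 28x - 295 is (28)^2 - 4·(-295) = 784 + 1180 = 1964, and 4·(491) is not a perfect square in Q since 491 is squarefree and ≠ 1. Hence x^2 + 28x - 295 is irreducible over Q and is the minimal polynomial of α.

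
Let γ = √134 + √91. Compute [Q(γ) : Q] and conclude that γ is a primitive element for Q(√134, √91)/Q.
[Q(γ) : Q] = 4 (equivalently, Q(γ) = Q(√134, √91))

Obviously Q(γ) ⊆ Q(√134, √91), and [Q(√134, √91):Q] = 4 (since 134, 91 are distinct squarefree integers > 1 with 12194 not a perfect square). To show equality we compute the minimal polynomial of γ. From γ = √134 + √91: γ^2 = 134 + 2√(12194) + 91 = 225 + 2√(12194), so γ^2 - 225 = 2√(12194); squaring, (γ^2 - 225)^2 = 4·12194, i.e. γ^4 - 450γ^2 + 50625 - 48776 = 0, i.e. γ^4 - 450γ^2 + 1849 = 0. So γ is a root of x^4 - 450x^2 + 1849. This polynomial is irreducible over Q: it has no rational root (each ±√134 ± √91 is irrational), and any factorization into two quadratics over Q would force √(12194) ∈ Q (pairing opposite roots) or √134, √91 ∈ Q (other pairings), all impossible. Hence [Q(γ):Q] = 4 = [Q(√134, √91):Q], so Q(γ) = Q(√134, √91).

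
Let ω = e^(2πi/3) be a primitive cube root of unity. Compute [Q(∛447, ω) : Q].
[Q(∛447, ω) : Q] = 6

[Q(∛447):Q] = 3 (min poly x^3 - 447, irreducible since 447 is not a perfect cube). [Q(ω):Q] = 2 (min poly x^2 + x + 1). Since Q(∛447) ⊂ R and ω ∉ R, we have ω ∉ Q(∛447), so x^2 + x + 1 remains irreducible over Q(∛447) and [Q(∛447, ω) : Q(∛447)] = 2. By the tower law, [Q(∛447, ω) : Q] = 3 · 2 = 6. (In fact Q(∛447, ω) is the splitting field of x^3 - 447 over Q.)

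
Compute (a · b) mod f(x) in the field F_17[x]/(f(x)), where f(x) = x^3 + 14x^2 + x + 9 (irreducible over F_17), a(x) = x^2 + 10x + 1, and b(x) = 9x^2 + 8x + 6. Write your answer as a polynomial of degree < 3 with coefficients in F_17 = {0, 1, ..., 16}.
a · b ≡ 2x^2 + 15x + 3 (mod f(x))

Multiply in F_17[x]: a(x)·b(x) = (x^2 + 10x + 1)·(9x^2 + 8x + 6) = 9x^4 + 13x^3 + 10x^2 + 6. This has degree ≥ 3, so divide by f(x) over F_17: 9x^4 + 13x^3 + 10x^2 + 6 = (9x + 6)·(x^3 + 14x^2 + x + 9) + (2x^2 + 15x + 3). Hence a·b ≡ 2x^2 + 15x + 3 (mod f). (F_17[x]/(f) is a field with 17^3 = 4913 elements since f is irreducible of degree 3.)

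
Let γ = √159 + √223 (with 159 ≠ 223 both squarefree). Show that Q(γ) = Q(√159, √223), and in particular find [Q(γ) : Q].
[Q(γ) : Q] = 4 (equivalently, Q(γ) = Q(√159, √223))

Obviously Q(γ) ⊆ Q(√159, √223), and [Q(√159, √223):Q] = 4 (since 159, 223 are distinct squarefree integers > 1 with 35457 not a perfect square). To show equality we compute the minimal polynomial of γ. From γ = √159 + √223: γ^2 = 159 + 2√(35457) + 223 = 382 + 2√(35457), so γ^2 - 382 = 2√(35457); squaring, (γ^2 - 382)^2 = 4·35457, i.e. γ^4 - 764γ^2 + 145924 - 141828 = 0, i.e. γ^4 - 764γ^2 + 4096 = 0. So γ is a root of x^4 - 764x^2 + 4096. This polynomial is irreducible over Q: it has no rational root (each ±√159 ± √223 is irrational), and any factorization into two quadratics over Q would force √(35457) ∈ Q (pairing opposite roots) or √159, √223 ∈ Q (other pairings), all impossible. Hence [Q(γ):Q] = 4 = [Q(√159, √223):Q], so Q(γ) = Q(√159, √223).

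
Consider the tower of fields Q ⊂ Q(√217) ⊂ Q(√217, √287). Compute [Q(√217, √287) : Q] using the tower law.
[Q(√217, √287) : Q] = 4

[Q(√217):Q] = 2 (min poly x^2 - 217, irreducible since 217 is squarefree > 1). For the top step, suppose √287 ∈ Q(√217), say √287 = c + d√217 with c, d ∈ Q. Squaring: 287 = c^2 + 217d^2 + 2cd√217. Since √217 ∉ Q this forces 2cd = 0. If d = 0 then √287 = c ∈ Q, contradicting 287 squarefree > 1. If c = 0 then 287 = 217d^2, so 217·287 = (217d)^2 is a perfect square in Q — but 217·287 = 62279 is not a perfect square (since 217 and 287 are distinct squarefree integers). Contradiction. Hence √287 ∉ Q(√217), so x^2 - 287 stays irreducible over Q(√217) and [Q(√217, √287) : Q(√217)] = 2. By the tower law, [Q(√217, √287) : Q] = 2 · 2 = 4.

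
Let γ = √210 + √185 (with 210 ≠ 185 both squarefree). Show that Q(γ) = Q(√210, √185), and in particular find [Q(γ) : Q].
[Q(γ) : Q] = 4 (equivalently, Q(γ) = Q(√210, √185))

Obviously Q(γ) ⊆ Q(√210, √185), and [Q(√210, √185):Q] = 4 (since 210, 185 are distinct squarefree integers > 1 with 38850 not a perfect square). To show equality we compute the minimal polynomial of γ. From γ = √210 + √185: γ^2 = 210 + 2√(38850) + 185 = 395 + 2√(38850), so γ^2 - 395 = 2√(38850); squaring, (γ^2 - 395)^2 = 4·38850, i.e. γ^4 - 790γ^2 + 156025 - 155400 = 0, i.e. γ^4 - 790γ^2 + 625 = 0. So γ is a root of x^4 - 790x^2 + 625. This polynomial is irreducible over Q: it has no rational root (each ±√210 ± √185 is irrational), and any factorization into two quadratics over Q would force √(38850) ∈ Q (pairing opposite roots) or √210, √185 ∈ Q (other pairings), all impossible. Hence [Q(γ):Q] = 4 = [Q(√210, √185):Q], so Q(γ) = Q(√210, √185).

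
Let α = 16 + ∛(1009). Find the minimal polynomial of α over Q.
m_α(x) = x^3 - 48x^2 + 768x - 5105

Set β = α - 16 = ∛(1009), so β^3 = 1009. Then (α - 16)^3 - 1009 = 0, i.e. α is a root of g(x) = (x - 16)^3 - 1009 = x^3 - 48x^2 + 768x - 5105. Since g(x) = h(x - 16) where h(x) = x^3 - 1009, and h is irreducible over Q (because 1009 is not a perfect cube, so h has no rational root, and a monic cubic with no rational root is irreducible), g is also irreducible (irreducibility is preserved under the substitution x → x - 16). Hence m_α(x) = x^3 - 48x^2 + 768x - 5105.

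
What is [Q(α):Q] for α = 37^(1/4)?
[Q(α):Q] = 4

α is a root of x^4 - 37. By Eisenstein's criterion at the prime p = 37 (which divides the constant term 37 but p^2 = 1369 does not, since 37 is squarefree), x^4 - 37 is irreducible over Q. Hence [Q(α):Q] = 4.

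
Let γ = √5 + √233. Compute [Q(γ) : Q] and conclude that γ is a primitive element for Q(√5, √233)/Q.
[Q(γ) : Q] = 4 (equivalently, Q(γ) = Q(√5, √233))

Obviously Q(γ) ⊆ Q(√5, √233), and [Q(√5, √233):Q] = 4 (since 5, 233 are distinct squarefree integers > 1 with 1165 not a perfect square). To show equality we compute the minimal polynomial of γ. From γ = √5 + √233: γ^2 = 5 + 2√(1165) + 233 = 238 + 2√(1165), so γ^2 - 238 = 2√(1165); squaring, (γ^2 - 238)^2 = 4·1165, i.e. γ^4 - 476γ^2 + 56644 - 4660 = 0, i.e. γ^4 - 476γ^2 + 51984 = 0. So γ is a root of x^4 - 476x^2 + 51984. This polynomial is irreducible over Q: it has no rational root (each ±√5 ± √233 is irrational), and any factorization into two quadratics over Q would force √(1165) ∈ Q (pairing opposite roots) or √5, √233 ∈ Q (other pairings), all impossible. Hence [Q(γ):Q] = 4 = [Q(√5, √233):Q], so Q(γ) = Q(√5, √233).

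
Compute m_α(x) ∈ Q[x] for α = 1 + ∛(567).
m_α(x) = x^3 - 3x^2 + 3x - 568

Set β = α - 1 = ∛(567), so β^3 = 567. Then (α - 1)^3 - 567 = 0, i.e. α is a root of g(x) = (x - 1)^3 - 567 = x^3 - 3x^2 + 3x - 568. Since g(x) = h(x - 1) where h(x) = x^3 - 567, and h is irreducible over Q (because 567 is not a perfect cube, so h has no rational root, and a monic cubic with no rational root is irreducible), g is also irreducible (irreducibility is preserved under the substitution x → x - 1). Hence m_α(x) = x^3 - 3x^2 + 3x - 568.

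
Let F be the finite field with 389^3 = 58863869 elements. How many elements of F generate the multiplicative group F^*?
There are φ(58863868) = 24966144 primitive elements

F_q^* is cyclic of order q - 1 = 58863868. A cyclic group of order m has exactly φ(m) generators. Here m = 58863868 = 2^2 · 7 · 97 · 21673, so the number of primitive elements is φ(58863868) = 24966144.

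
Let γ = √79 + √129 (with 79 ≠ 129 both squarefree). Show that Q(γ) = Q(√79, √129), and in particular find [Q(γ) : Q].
[Q(γ) : Q] = 4 (equivalently, Q(γ) = Q(√79, √129))

Obviously Q(γ) ⊆ Q(√79, √129), and [Q(√79, √129):Q] = 4 (since 79, 129 are distinct squarefree integers > 1 with 10191 not a perfect square). To show equality we compute the minimal polynomial of γ. From γ = √79 + √129: γ^2 = 79 + 2√(10191) + 129 = 208 + 2√(10191), so γ^2 - 208 = 2√(10191); squaring, (γ^2 - 208)^2 = 4·10191, i.e. γ^4 - 416γ^2 + 43264 - 40764 = 0, i.e. γ^4 - 416γ^2 + 2500 = 0. So γ is a root of x^4 - 416x^2 + 2500. This polynomial is irreducible over Q: it has no rational root (each ±√79 ± √129 is irrational), and any factorization into two quadratics over Q would force √(10191) ∈ Q (pairing opposite roots) or √79, √129 ∈ Q (other pairings), all impossible. Hence [Q(γ):Q] = 4 = [Q(√79, √129):Q], so Q(γ) = Q(√79, √129).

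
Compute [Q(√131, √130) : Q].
[Q(√131, √130) : Q] = 4

[Q(√131):Q] = 2 (min poly x^2 - 131, irreducible since 131 is squarefree > 1). For the top step, suppose √130 ∈ Q(√131), say √130 = c + d√131 with c, d ∈ Q. Squaring: 130 = c^2 + 131d^2 + 2cd√131. Since √131 ∉ Q this forces 2cd = 0. If d = 0 then √130 = c ∈ Q, contradicting 130 squarefree > 1. If c = 0 then 130 = 131d^2, so 131·130 = (131d)^2 is a perfect square in Q — but 131·130 = 17030 is not a perfect square (since 131 and 130 are distinct squarefree integers). Contradiction. Hence √130 ∉ Q(√131), so x^2 - 130 stays irreducible over Q(√131) and [Q(√131, √130) : Q(√131)] = 2. By the tower law, [Q(√131, √130) : Q] = 2 · 2 = 4.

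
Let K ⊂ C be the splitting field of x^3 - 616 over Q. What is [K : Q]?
[K : Q] = 6

The roots of x^3 - 616 are ∛616, ω∛616, ω^2∛616 where ω = e^(2πi/3) is a primitive cube root of unity, so K = Q(∛616, ω). Now [Q(∛616):Q] = 3 (since 616 is not a perfect cube, x^3 - 616 is irreducible) and [Q(ω):Q] = 2. Both 2 and 3 divide [K:Q], and [K:Q] ≤ 3·2 = 6, so [K:Q] = 6. (Equivalently: Q(∛616) ⊂ R but ω ∉ R, so [K : Q(∛616)] = 2.)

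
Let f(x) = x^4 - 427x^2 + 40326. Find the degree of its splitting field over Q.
[K : Q] = 4

Solving the quadratic in x^2: x^2 = (427 ± √(427^2 - 4·40326))/2 = (427 ± √21025)/2 = (427 ± 145)/2, giving x^2 = 141 or x^2 = 286. So f(x) = (x^2 - 141)(x^2 - 286) and the roots of f are ±√141, ±√286. Hence the splitting field is K = Q(√141, √286). Since 141 and 286 are distinct squarefree integers > 1, their product 40326 is not a perfect square, so √286 ∉ Q(√141). By the tower law [K:Q] = [Q(√141,√286):Q(√141)] · [Q(√141):Q] = 2 · 2 = 4.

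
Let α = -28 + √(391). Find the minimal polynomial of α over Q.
m_α(x) = x^2 + 56x + 393

From α + 28 = √(391), squaring gives (α + 28)^2 = 391, i.e. α^2 + 56α + 784 = 391, so α^2 + 56α + 393 = 0. The discriminant of x^2 + 56x + 393 is (56)^2 - 4·(393) = 3136 - 1572 = 1564, and 4·(391) is not a perfect square in Q since 391 is squarefree and ≠ 1. Hence x^2 + 56x + 393 is irreducible over Q and is the minimal polynomial of α.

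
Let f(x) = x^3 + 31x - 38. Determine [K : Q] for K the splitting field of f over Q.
[K : Q] = 6

By the rational root test, any rational root of the monic integer polynomial f(x) = x^3 + 31x - 38 must be an integer dividing the constant term -38, i.e. one of ±{1, 2, 19, 38}. Evaluating: f(1) = -6, f(-1) = -70, f(2) = 32, f(-2) = -108, f(19) = 7410, f(-19) = -7486, f(38) = 56012, f(-38) = -56088; none is 0, so f has no rational root and is therefore irreducible over Q (a cubic with no linear factor over a field is irreducible). For an irreducible cubic, the Galois group is A_3 or S_3 according as the discriminant disc(f) = -4a^3 - 27b^2 = -4·(31)^3 - 27·(-38)^2 = -158152 is or is not a square in Q. Here disc(f) = -158152 is not a perfect square in Q, so the Galois group of f over Q is not contained in A_3 and must be all of S_3. The splitting field has degree |S_3| = 6 over Q, so [K : Q] = 6.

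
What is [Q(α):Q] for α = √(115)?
[Q(α):Q] = 2

[Q(α):Q] equals the degree of the minimal polynomial of α. Here α^2 = 115 and x^2 - 115 is irreducible (d = 115 is squarefree, ≠ 1, hence not a square), so deg(m_α) = 2. Thus [Q(α):Q] = 2.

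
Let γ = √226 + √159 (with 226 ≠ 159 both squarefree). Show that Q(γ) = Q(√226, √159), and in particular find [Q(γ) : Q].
[Q(γ) : Q] = 4 (equivalently, Q(γ) = Q(√226, √159))

Obviously Q(γ) ⊆ Q(√226, √159), and [Q(√226, √159):Q] = 4 (since 226, 159 are distinct squarefree integers > 1 with 35934 not a perfect square). To show equality we compute the minimal polynomial of γ. From γ = √226 + √159: γ^2 = 226 + 2√(35934) + 159 = 385 + 2√(35934), so γ^2 - 385 = 2√(35934); squaring, (γ^2 - 385)^2 = 4·35934, i.e. γ^4 - 770γ^2 + 148225 - 143736 = 0, i.e. γ^4 - 770γ^2 + 4489 = 0. So γ is a root of x^4 - 770x^2 + 4489. This polynomial is irreducible over Q: it has no rational root (each ±√226 ± √159 is irrational), and any factorization into two quadratics over Q would force √(35934) ∈ Q (pairing opposite roots) or √226, √159 ∈ Q (other pairings), all impossible. Hence [Q(γ):Q] = 4 = [Q(√226, √159):Q], so Q(γ) = Q(√226, √159).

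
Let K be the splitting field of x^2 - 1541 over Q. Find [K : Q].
[K : Q] = 2

f(x) = x^2 - 1541 factors as (x - √1541)(x + √1541). The splitting field is K = Q(√1541). Since 1541 is squarefree and > 1, it is not a perfect square, so x^2 - 1541 is irreducible over Q and [Q(√1541) : Q] = 2. Hence [K : Q] = 2.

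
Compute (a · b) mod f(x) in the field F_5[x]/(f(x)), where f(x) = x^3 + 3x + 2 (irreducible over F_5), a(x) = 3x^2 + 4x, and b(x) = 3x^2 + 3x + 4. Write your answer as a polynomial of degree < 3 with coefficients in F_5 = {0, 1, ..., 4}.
a · b ≡ 2x^2 + 3 (mod f(x))

Multiply in F_5[x]: a(x)·b(x) = (3x^2 + 4x)·(3x^2 + 3x + 4) = 4x^4 + x^3 + 4x^2 + x. This has degree ≥ 3, so divide by f(x) over F_5: 4x^4 + x^3 + 4x^2 + x = (4x + 1)·(x^3 + 3x + 2) + (2x^2 + 3). Hence a·b ≡ 2x^2 + 3 (mod f). (F_5[x]/(f) is a field with 5^3 = 125 elements since f is irreducible of degree 3.)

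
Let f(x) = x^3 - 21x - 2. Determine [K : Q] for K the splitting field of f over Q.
[K : Q] = 6

By the rational root test, any rational root of the monic integer polynomial f(x) = x^3 - 21x - 2 must be an integer dividing the constant term -2, i.e. one of ±{1, 2}. Evaluating: f(1) = -22, f(-1) = 18, f(2) = -36, f(-2) = 32; none is 0, so f has no rational root and is therefore irreducible over Q (a cubic with no linear factor over a field is irreducible). For an irreducible cubic, the Galois group is A_3 or S_3 according as the discriminant disc(f) = -4a^3 - 27b^2 = -4·(-21)^3 - 27·(-2)^2 = 36936 is or is not a square in Q. Here disc(f) = 36936 is not a perfect square in Q, so the Galois group of f over Q is not contained in A_3 and must be all of S_3. The splitting field has degree |S_3| = 6 over Q, so [K : Q] = 6.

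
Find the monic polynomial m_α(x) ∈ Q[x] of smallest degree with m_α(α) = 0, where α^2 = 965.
m_α(x) = x^2 - 965

α satisfies α^2 - 965 = 0, so x^2 - 965 annihilates α. Since d = 965 is squarefree and ≠ 1, it is not a perfect square in Q, so x^2 - 965 has no rational root and is therefore irreducible over Q (a degree-2 polynomial over a field is irreducible iff it has no root). Hence m_α(x) = x^2 - 965.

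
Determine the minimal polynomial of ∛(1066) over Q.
m_α(x) = x^3 - 1066

α satisfies α^3 = 1066, so x^3 - 1066 annihilates α. By the rational root test, a rational root p/q (in lowest terms) of x^3 - 1066 would satisfy p^3 = 1066 q^3, forcing q = 1 and p^3 = 1066; but 1066 is not a perfect cube, contradiction. A monic cubic over Q with no rational root is irreducible (any nontrivial factorization would include a linear factor). Hence x^3 - 1066 is the minimal polynomial of α, and in particular [Q(α):Q] = 3.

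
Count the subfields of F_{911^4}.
F_{911^4} has 3 subfields

The subfields of F_{p^n} are exactly the fields F_{p^d} for d | n (each is the fixed field of the unique index-d subgroup of Gal(F_{p^n}/F_p) ≅ Z/nZ). The divisors of n = 4 are {1, 2, 4}, giving 3 subfields: F_{911^1}, F_{911^2}, F_{911^4}.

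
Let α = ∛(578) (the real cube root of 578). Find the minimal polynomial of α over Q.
m_α(x) = x^3 - 578

α satisfies α^3 = 578, so x^3 - 578 annihilates α. By the rational root test, a rational root p/q (in lowest terms) of x^3 - 578 would satisfy p^3 = 578 q^3, forcing q = 1 and p^3 = 578; but 578 is not a perfect cube, contradiction. A monic cubic over Q with no rational root is irreducible (any nontrivial factorization would include a linear factor). Hence x^3 - 578 is the minimal polynomial of α, and in particular [Q(α):Q] = 3.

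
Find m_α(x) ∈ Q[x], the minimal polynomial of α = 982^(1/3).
m_α(x) = x^3 - 982

α satisfies α^3 = 982, so x^3 - 982 annihilates α. By the rational root test, a rational root p/q (in lowest terms) of x^3 - 982 would satisfy p^3 = 982 q^3, forcing q = 1 and p^3 = 982; but 982 is not a perfect cube, contradiction. A monic cubic over Q with no rational root is irreducible (any nontrivial factorization would include a linear factor). Hence x^3 - 982 is the minimal polynomial of α, and in particular [Q(α):Q] = 3.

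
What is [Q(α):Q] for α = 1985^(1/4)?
[Q(α):Q] = 4

α is a root of x^4 - 1985. By Eisenstein's criterion at the prime p = 5 (which divides the constant term 1985 but p^2 = 25 does not, since 1985 is squarefree), x^4 - 1985 is irreducible over Q. Hence [Q(α):Q] = 4.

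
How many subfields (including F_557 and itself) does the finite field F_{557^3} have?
F_{557^3} has 2 subfields

The subfields of F_{p^n} are exactly the fields F_{p^d} for d | n (each is the fixed field of the unique index-d subgroup of Gal(F_{p^n}/F_p) ≅ Z/nZ). The divisors of n = 3 are {1, 3}, giving 2 subfields: F_{557^1}, F_{557^3}.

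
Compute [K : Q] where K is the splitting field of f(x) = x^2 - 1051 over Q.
[K : Q] = 2

f(x) = x^2 - 1051 factors as (x - √1051)(x + √1051). The splitting field is K = Q(√1051). Since 1051 is squarefree and > 1, it is not a perfect square, so x^2 - 1051 is irreducible over Q and [Q(√1051) : Q] = 2. Hence [K : Q] = 2.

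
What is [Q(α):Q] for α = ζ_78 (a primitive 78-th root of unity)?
[Q(α):Q] = 24

The minimal polynomial of ζ_78 over Q is the 78-th cyclotomic polynomial Φ_78(x), which is irreducible over Q and has degree φ(78) = 24. Hence [Q(α):Q] = φ(78) = 24.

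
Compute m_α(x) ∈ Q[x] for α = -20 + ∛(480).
m_α(x) = x^3 + 60x^2 + 1200x + 7520

Set β = α + 20 = ∛(480), so β^3 = 480. Then (α + 20)^3 - 480 = 0, i.e. α is a root of g(x) = (x + 20)^3 - 480 = x^3 + 60x^2 + 1200x + 7520. Since g(x) = h(x + 20) where h(x) = x^3 - 480, and h is irreducible over Q (because 480 is not a perfect cube, so h has no rational root, and a monic cubic with no rational root is irreducible), g is also irreducible (irreducibility is preserved under the substitution x → x + 20). Hence m_α(x) = x^3 + 60x^2 + 1200x + 7520.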